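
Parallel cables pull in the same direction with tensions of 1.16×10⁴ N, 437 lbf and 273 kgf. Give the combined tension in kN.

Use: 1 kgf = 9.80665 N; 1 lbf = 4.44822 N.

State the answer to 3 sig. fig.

16.2 kN

1.16×10⁴ N (already N)
437 lbf × 4.44822 = 1943.87 N
273 kgf × 9.80665 = 2677.22 N
Sum: 11600 + 1943.87 + 2677.22 = 16221.1 N
In kN: 16221.1 / 1000 = 16.2211 kN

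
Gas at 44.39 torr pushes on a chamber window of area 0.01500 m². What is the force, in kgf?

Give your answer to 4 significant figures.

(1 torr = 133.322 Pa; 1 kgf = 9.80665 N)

44.39 torr × 133.322 = 5918.16 Pa
F = P × A = 5918.16 Pa × 0.015 m² = 88.7724 N
88.7724 N ÷ (9.80665 N/kgf) = 9.05227 kgf

9.052 kgf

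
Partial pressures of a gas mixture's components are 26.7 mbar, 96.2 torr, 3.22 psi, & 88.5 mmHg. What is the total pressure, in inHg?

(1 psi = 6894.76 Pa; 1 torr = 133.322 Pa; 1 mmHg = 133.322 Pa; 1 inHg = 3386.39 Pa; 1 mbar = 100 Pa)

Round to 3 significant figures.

26.7 mbar × 100 → 2670 Pa
96.2 torr × 133.322 → 12825.6 Pa
3.22 psi × 6894.76 → 22201.1 Pa
88.5 mmHg × 133.322 → 11799 Pa
Combined: 2670 + 12825.6 + 22201.1 + 11799 = 49495.7 Pa
In inHg: 49495.7 / 3386.39 = 14.6161 inHg

14.6 inHg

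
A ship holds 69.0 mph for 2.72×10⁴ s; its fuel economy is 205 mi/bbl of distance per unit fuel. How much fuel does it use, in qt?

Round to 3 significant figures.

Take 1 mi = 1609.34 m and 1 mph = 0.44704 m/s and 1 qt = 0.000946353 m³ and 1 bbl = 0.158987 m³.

427 qt

69.0 mph → 30.8458 m/s
d = v × t = 30.8458 × 27200 = 839006 m
205 mi/bbl → 2.0751×10⁶ m/m³
V = d / (distance per unit fuel) = 839006 / 2.0751×10⁶ = 0.404321 m³
In qt: 0.404321 / 0.000946353 = 427.241 qt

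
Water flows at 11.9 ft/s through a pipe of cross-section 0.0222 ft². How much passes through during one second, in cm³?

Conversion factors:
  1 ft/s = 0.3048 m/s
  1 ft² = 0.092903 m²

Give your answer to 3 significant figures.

7480 cm³

11.9 ft/s × 0.3048 → 3.62712 m/s
0.0222 ft² × 0.092903 → 0.00206245 m²
V = v × A × t = 3.62712 m/s × 0.00206245 m² × 1 s = 0.00748075 m³
0.00748075 m³ ÷ (10⁻⁶ m³/cm³) = 7480.75 cm³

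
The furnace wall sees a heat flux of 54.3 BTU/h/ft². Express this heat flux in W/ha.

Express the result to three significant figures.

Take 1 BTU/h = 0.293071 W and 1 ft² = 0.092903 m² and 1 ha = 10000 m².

1.71×10⁶ W/ha

54.3 BTU/h/ft² × 0.293071 W/BTU/h ÷ 0.092903 m²/ft² = 171.294 W/m²
171.294 W/m² × 10000 m²/ha = 1.71294×10⁶ W/ha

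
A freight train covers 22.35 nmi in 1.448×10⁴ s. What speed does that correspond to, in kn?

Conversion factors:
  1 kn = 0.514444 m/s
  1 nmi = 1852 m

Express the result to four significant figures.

5.557 kn

22.35 nmi × 1852 = 41392.2 m
v = d / t = 41392.2 m / 14480 s = 2.85858 m/s
2.85858 m/s ÷ (0.514444 m/s/kn) = 5.55664 kn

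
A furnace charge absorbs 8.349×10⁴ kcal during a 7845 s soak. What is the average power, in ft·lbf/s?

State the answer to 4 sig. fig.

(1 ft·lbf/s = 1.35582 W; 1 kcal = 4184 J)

8.349×10⁴ kcal × 4184 → 3.49322×10⁸ J
P = E / t = 3.49322×10⁸ J / 7845 s = 44528 W
44528 W ÷ (1.35582 W/ft·lbf/s) = 32842.1 ft·lbf/s

3.284×10⁴ ft·lbf/s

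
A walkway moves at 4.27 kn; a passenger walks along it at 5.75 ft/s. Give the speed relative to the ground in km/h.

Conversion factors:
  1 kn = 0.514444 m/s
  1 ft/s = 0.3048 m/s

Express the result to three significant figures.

14.2 km/h

4.27 kn × 0.514444 = 2.19668 m/s
5.75 ft/s × 0.3048 = 1.7526 m/s
Combined: 2.19668 + 1.7526 = 3.94928 m/s
In km/h: 3.94928 / (1/3.6) = 14.2174 km/h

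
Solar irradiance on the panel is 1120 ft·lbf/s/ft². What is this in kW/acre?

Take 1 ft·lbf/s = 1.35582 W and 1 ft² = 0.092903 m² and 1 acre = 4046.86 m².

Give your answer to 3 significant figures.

1120 ft·lbf/s/ft² × 1.35582 W/ft·lbf/s ÷ 0.092903 m²/ft² = 16345.2 W/m²
16345.2 W/m² ÷ 1000 W/kW × 4046.86 m²/acre = 66146.7 kW/acre

6.61×10⁴ kW/acre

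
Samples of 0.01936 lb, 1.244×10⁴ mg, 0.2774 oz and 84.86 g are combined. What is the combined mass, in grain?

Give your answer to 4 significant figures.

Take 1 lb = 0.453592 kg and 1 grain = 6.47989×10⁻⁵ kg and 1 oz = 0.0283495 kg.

0.01936 lb × 0.453592 = 0.00878154 kg
1.244×10⁴ mg × 10⁻⁶ = 0.01244 kg
0.2774 oz × 0.0283495 = 0.00786415 kg
84.86 g × 0.001 = 0.08486 kg
Combined: 0.00878154 + 0.01244 + 0.00786415 + 0.08486 = 0.113946 kg
In grain: 0.113946 / 6.47989×10⁻⁵ = 1758.46 grain

1758 grain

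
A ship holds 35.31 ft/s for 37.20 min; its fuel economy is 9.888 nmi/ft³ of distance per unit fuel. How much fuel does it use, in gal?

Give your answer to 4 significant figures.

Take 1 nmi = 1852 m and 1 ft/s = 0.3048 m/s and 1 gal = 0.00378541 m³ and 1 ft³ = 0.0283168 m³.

9.813 gal

35.31 ft/s → 10.7625 m/s
37.20 min → 2232 s
d = v × t = 10.7625 × 2232 = 24021.9 m
9.888 nmi/ft³ → 646704 m/m³
V = d / (distance per unit fuel) = 24021.9 / 646704 = 0.0371451 m³
In gal: 0.0371451 / 0.00378541 = 9.8127 gal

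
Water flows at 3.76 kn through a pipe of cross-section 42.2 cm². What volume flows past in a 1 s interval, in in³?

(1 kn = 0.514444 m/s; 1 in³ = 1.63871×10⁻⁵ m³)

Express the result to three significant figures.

498 in³

3.76 kn × 0.514444 → 1.93431 m/s
42.2 cm² × 0.0001 → 0.00422 m²
V = v × A × t = 1.93431 m/s × 0.00422 m² × 1 s = 0.00816279 m³
0.00816279 m³ ÷ (1.63871×10⁻⁵ m³/in³) = 498.123 in³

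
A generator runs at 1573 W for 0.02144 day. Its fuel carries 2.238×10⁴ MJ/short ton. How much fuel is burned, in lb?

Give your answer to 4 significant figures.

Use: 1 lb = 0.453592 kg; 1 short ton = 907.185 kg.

0.02144 day → 1852.42 s
E = P × t = 1573 × 1852.42 = 2.91386×10⁶ J
2.238×10⁴ MJ/short ton → 2.46697×10⁷ J/kg
m = E / e_s = 2.91386×10⁶ / 2.46697×10⁷ = 0.118115 kg
In lb: 0.118115 / 0.453592 = 0.260399 lb

0.2604 lb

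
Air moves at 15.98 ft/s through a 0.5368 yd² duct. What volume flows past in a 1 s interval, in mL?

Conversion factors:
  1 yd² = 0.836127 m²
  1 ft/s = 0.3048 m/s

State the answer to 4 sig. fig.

2.186×10⁶ mL

15.98 ft/s × 0.3048 → 4.8707 m/s
0.5368 yd² × 0.836127 → 0.448833 m²
V = v × A × t = 4.8707 m/s × 0.448833 m² × 1 s = 2.18613 m³
2.18613 m³ ÷ (10⁻⁶ m³/mL) = 2.18613×10⁶ mL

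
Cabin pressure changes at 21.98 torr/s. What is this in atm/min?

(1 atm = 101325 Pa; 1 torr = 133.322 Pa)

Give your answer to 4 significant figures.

21.98 torr/s × 133.322 Pa/torr = 2930.42 Pa/s
2930.42 Pa/s ÷ 101325 Pa/atm × 60 s/min = 1.73526 atm/min

1.735 atm/min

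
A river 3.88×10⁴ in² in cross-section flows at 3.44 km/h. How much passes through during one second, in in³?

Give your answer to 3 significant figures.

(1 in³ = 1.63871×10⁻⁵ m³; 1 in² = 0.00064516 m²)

3.44 km/h × (1/3.6) = 0.955556 m/s
3.88×10⁴ in² × 0.00064516 = 25.0322 m²
V = v × A × t = 0.955556 m/s × 25.0322 m² × 1 s = 23.9197 m³
23.9197 m³ ÷ (1.63871×10⁻⁵ m³/in³) = 1.45967×10⁶ in³

1.46×10⁶ in³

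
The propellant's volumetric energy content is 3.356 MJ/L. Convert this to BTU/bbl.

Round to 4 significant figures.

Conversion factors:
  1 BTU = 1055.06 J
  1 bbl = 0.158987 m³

3.356 MJ/L × 1000000 J/MJ ÷ 0.001 m³/L = 3.356×10⁹ J/m³
3.356×10⁹ J/m³ ÷ 1055.06 J/BTU × 0.158987 m³/bbl = 505716 BTU/bbl

5.057×10⁵ BTU/bbl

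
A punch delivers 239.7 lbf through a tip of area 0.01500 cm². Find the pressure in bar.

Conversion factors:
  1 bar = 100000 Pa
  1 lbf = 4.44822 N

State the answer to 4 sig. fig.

7108 bar

239.7 lbf × 4.44822 = 1066.24 N
0.01500 cm² × 0.0001 = 1.5×10⁻⁶ m²
P = F / A = 1066.24 N / 1.5×10⁻⁶ m² = 7.10827×10⁸ Pa
7.10827×10⁸ Pa ÷ (100000 Pa/bar) = 7108.27 bar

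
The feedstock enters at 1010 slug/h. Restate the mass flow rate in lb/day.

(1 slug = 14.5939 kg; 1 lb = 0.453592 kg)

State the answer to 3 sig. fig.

7.80×10⁵ lb/day

1010 slug/h × 14.5939 kg/slug ÷ 3600 s/h = 4.0944 kg/s
4.0944 kg/s ÷ 0.453592 kg/lb × 86400 s/day = 779899 lb/day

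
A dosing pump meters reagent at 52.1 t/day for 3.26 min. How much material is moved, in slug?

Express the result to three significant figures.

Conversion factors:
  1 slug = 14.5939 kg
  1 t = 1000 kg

8.08 slug

52.1 t/day → 0.603009 kg/s
3.26 min → 195.6 s
m = ṁ × t = 0.603009 × 195.6 = 117.949 kg
In slug: 117.949 / 14.5939 = 8.08208 slug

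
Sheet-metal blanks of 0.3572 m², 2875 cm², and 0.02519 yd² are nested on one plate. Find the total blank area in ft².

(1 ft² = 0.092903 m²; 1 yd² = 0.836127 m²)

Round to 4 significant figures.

7.166 ft²

0.3572 m² (already m²)
2875 cm² × 0.0001 = 0.2875 m²
0.02519 yd² × 0.836127 = 0.021062 m²
Total: 0.3572 + 0.2875 + 0.021062 = 0.665762 m²
In ft²: 0.665762 / 0.092903 = 7.16621 ft²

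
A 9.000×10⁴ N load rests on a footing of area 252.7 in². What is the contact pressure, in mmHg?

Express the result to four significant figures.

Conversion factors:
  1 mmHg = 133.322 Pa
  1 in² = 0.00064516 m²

4141 mmHg

252.7 in² × 0.00064516 → 0.163032 m²
P = F / A = 90000 N / 0.163032 m² = 552039 Pa
552039 Pa ÷ (133.322 Pa/mmHg) = 4140.64 mmHg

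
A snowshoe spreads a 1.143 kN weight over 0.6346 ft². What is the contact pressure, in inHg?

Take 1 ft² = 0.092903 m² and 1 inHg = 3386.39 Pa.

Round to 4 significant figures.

1.143 kN × 1000 = 1143 N
0.6346 ft² × 0.092903 = 0.0589562 m²
P = F / A = 1143 N / 0.0589562 m² = 19387.3 Pa
19387.3 Pa ÷ (3386.39 Pa/inHg) = 5.72506 inHg

5.725 inHg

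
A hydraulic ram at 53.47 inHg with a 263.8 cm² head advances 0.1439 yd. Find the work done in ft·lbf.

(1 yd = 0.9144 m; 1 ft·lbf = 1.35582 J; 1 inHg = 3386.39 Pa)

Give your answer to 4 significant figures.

463.6 ft·lbf

53.47 inHg → 181070 Pa
263.8 cm² → 0.02638 m²
F = P × A = 181070 × 0.02638 = 4776.63 N
0.1439 yd → 0.131582 m
W = F × d = 4776.63 × 0.131582 = 628.519 J
In ft·lbf: 628.519 / 1.35582 = 463.571 ft·lbf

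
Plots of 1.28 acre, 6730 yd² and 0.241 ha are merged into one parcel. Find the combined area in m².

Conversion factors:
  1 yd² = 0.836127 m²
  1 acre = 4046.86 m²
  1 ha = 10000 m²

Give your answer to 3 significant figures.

1.32×10⁴ m²

1.28 acre × 4046.86 = 5179.98 m²
6730 yd² × 0.836127 = 5627.13 m²
0.241 ha × 10000 = 2410 m²
Combined: 5179.98 + 5627.13 + 2410 = 13217.1 m²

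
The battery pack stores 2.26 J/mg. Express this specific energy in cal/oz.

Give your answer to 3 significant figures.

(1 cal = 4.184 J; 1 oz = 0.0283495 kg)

2.26 J/mg ÷ 10⁻⁶ kg/mg = 2.26×10⁶ J/kg
2.26×10⁶ J/kg ÷ 4.184 J/cal × 0.0283495 kg/oz = 15313.1 cal/oz

1.53×10⁴ cal/oz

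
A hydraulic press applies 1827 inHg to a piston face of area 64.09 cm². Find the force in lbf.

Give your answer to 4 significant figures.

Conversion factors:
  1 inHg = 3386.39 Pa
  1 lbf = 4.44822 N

1827 inHg × 3386.39 = 6.18693×10⁶ Pa
64.09 cm² × 0.0001 = 0.006409 m²
F = P × A = 6.18693×10⁶ Pa × 0.006409 m² = 39652 N
39652 N ÷ (4.44822 N/lbf) = 8914.13 lbf

8914 lbf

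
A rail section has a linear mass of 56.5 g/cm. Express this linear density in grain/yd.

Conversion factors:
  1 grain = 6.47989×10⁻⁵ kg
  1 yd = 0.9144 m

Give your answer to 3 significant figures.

56.5 g/cm × 0.001 kg/g ÷ 0.01 m/cm = 5.65 kg/m
5.65 kg/m ÷ 6.47989×10⁻⁵ kg/grain × 0.9144 m/yd = 79729.1 grain/yd

7.97×10⁴ grain/yd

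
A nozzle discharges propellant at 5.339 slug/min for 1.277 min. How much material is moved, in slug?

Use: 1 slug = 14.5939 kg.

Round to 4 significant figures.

6.818 slug

5.339 slug/min → 1.29861 kg/s
1.277 min → 76.62 s
m = ṁ × t = 1.29861 × 76.62 = 99.4995 kg
In slug: 99.4995 / 14.5939 = 6.81788 slug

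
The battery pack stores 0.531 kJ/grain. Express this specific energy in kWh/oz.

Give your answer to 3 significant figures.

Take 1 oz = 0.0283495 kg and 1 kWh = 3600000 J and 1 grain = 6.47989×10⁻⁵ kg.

0.531 kJ/grain × 1000 J/kJ ÷ 6.47989×10⁻⁵ kg/grain = 8.19458×10⁶ J/kg
8.19458×10⁶ J/kg ÷ 3600000 J/kWh × 0.0283495 kg/oz = 0.0645312 kWh/oz

0.0645 kWh/oz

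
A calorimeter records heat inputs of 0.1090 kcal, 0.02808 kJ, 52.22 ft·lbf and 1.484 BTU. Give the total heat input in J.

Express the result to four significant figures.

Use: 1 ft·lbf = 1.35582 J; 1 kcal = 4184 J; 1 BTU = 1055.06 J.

0.1090 kcal × 4184 → 456.056 J
0.02808 kJ × 1000 → 28.08 J
52.22 ft·lbf × 1.35582 → 70.8009 J
1.484 BTU × 1055.06 → 1565.71 J
Combined: 456.056 + 28.08 + 70.8009 + 1565.71 = 2120.65 J

2121 J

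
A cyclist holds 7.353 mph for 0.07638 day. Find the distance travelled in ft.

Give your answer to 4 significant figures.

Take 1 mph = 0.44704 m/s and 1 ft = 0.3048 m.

7.353 mph × 0.44704 → 3.28709 m/s
0.07638 day × 86400 → 6599.23 s
d = v × t = 3.28709 m/s × 6599.23 s = 21692.3 m
21692.3 m ÷ (0.3048 m/ft) = 71169 ft

7.117×10⁴ ft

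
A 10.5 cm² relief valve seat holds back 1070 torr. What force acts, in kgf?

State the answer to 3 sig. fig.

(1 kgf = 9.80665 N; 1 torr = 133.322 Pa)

1070 torr × 133.322 = 142655 Pa
10.5 cm² × 0.0001 = 0.00105 m²
F = P × A = 142655 Pa × 0.00105 m² = 149.788 N
149.788 N ÷ (9.80665 N/kgf) = 15.2741 kgf

15.3 kgf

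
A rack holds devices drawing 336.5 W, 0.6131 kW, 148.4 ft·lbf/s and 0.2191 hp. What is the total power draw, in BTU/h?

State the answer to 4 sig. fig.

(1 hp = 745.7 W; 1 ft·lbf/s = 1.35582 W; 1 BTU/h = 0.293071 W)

4484 BTU/h

336.5 W (already W)
0.6131 kW × 1000 = 613.1 W
148.4 ft·lbf/s × 1.35582 = 201.204 W
0.2191 hp × 745.7 = 163.383 W
Total: 336.5 + 613.1 + 201.204 + 163.383 = 1314.19 W
In BTU/h: 1314.19 / 0.293071 = 4484.2 BTU/h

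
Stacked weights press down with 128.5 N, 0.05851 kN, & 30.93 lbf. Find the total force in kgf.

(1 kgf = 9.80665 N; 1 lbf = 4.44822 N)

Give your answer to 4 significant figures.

128.5 N (already N)
0.05851 kN × 1000 = 58.51 N
30.93 lbf × 4.44822 = 137.583 N
Sum: 128.5 + 58.51 + 137.583 = 324.593 N
In kgf: 324.593 / 9.80665 = 33.0993 kgf

33.10 kgf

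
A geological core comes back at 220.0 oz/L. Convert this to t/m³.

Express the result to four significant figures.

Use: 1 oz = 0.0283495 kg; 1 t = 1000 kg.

220.0 oz/L × 0.0283495 kg/oz ÷ 0.001 m³/L = 6236.89 kg/m³
6236.89 kg/m³ ÷ 1000 kg/t = 6.23689 t/m³

6.237 t/m³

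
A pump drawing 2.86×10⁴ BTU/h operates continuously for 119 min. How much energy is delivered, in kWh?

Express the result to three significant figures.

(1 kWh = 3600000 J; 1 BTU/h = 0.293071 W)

2.86×10⁴ BTU/h × 0.293071 = 8381.83 W
119 min × 60 = 7140 s
E = P × t = 8381.83 W × 7140 s = 5.98463×10⁷ J
5.98463×10⁷ J ÷ (3600000 J/kWh) = 16.624 kWh

16.6 kWh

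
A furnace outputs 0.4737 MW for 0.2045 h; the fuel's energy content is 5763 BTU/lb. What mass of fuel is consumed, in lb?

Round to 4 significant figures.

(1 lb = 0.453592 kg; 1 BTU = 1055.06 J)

57.36 lb

0.4737 MW → 473700 W
0.2045 h → 736.2 s
E = P × t = 473700 × 736.2 = 3.48738×10⁸ J
5763 BTU/lb → 1.34048×10⁷ J/kg
m = E / e_s = 3.48738×10⁸ / 1.34048×10⁷ = 26.0159 kg
In lb: 26.0159 / 0.453592 = 57.3553 lb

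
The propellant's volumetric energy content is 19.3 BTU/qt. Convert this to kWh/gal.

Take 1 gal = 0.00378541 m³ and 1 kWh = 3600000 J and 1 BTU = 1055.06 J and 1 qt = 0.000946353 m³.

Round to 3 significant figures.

19.3 BTU/qt × 1055.06 J/BTU ÷ 0.000946353 m³/qt = 2.1517×10⁷ J/m³
2.1517×10⁷ J/m³ ÷ 3600000 J/kWh × 0.00378541 m³/gal = 0.0226252 kWh/gal

0.0226 kWh/gal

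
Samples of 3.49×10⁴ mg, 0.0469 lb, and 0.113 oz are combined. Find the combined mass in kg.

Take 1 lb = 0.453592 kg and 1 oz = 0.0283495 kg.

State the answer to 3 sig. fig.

0.0594 kg

3.49×10⁴ mg × 10⁻⁶ = 0.0349 kg
0.0469 lb × 0.453592 = 0.0212735 kg
0.113 oz × 0.0283495 = 0.00320349 kg
Combined: 0.0349 + 0.0212735 + 0.00320349 = 0.059377 kg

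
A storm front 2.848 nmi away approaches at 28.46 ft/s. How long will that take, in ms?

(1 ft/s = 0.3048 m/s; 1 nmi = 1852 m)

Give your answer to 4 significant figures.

2.848 nmi × 1852 → 5274.5 m
28.46 ft/s × 0.3048 → 8.67461 m/s
t = d / v = 5274.5 m / 8.67461 m/s = 608.039 s
608.039 s ÷ (0.001 s/ms) = 608039 ms

6.080×10⁵ ms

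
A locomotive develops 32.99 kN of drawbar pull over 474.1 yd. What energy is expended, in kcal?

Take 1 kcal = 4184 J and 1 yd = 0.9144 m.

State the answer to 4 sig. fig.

3418 kcal

32.99 kN × 1000 → 32990 N
474.1 yd × 0.9144 → 433.517 m
W = F × d = 32990 N × 433.517 m = 1.43017×10⁷ J
1.43017×10⁷ J ÷ (4184 J/kcal) = 3418.19 kcal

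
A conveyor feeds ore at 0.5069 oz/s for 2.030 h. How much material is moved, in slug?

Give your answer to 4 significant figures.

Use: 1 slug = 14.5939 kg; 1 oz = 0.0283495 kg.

7.196 slug

0.5069 oz/s → 0.0143704 kg/s
2.030 h → 7308 s
m = ṁ × t = 0.0143704 × 7308 = 105.019 kg
In slug: 105.019 / 14.5939 = 7.19609 slug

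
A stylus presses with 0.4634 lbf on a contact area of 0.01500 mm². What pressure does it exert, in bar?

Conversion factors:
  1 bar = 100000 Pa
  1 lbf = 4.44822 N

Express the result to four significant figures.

1374 bar

0.4634 lbf × 4.44822 = 2.06131 N
0.01500 mm² × 10⁻⁶ = 1.5×10⁻⁸ m²
P = F / A = 2.06131 N / 1.5×10⁻⁸ m² = 1.37421×10⁸ Pa
1.37421×10⁸ Pa ÷ (100000 Pa/bar) = 1374.21 bar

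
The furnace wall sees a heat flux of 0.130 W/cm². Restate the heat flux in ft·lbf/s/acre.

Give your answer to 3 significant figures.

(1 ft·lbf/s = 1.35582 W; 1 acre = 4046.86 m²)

0.130 W/cm² ÷ 0.0001 m²/cm² = 1300 W/m²
1300 W/m² ÷ 1.35582 W/ft·lbf/s × 4046.86 m²/acre = 3.88025×10⁶ ft·lbf/s/acre

3.88×10⁶ ft·lbf/s/acre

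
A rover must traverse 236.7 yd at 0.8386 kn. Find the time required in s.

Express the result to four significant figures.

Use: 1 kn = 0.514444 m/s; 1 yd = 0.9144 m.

501.7 s

236.7 yd × 0.9144 → 216.438 m
0.8386 kn × 0.514444 → 0.431413 m/s
t = d / v = 216.438 m / 0.431413 m/s = 501.696 s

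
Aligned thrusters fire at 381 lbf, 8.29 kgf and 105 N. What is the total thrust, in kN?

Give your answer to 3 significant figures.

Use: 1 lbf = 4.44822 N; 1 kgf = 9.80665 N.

381 lbf × 4.44822 = 1694.77 N
8.29 kgf × 9.80665 = 81.2971 N
105 N (already N)
Sum: 1694.77 + 81.2971 + 105 = 1881.07 N
In kN: 1881.07 / 1000 = 1.88107 kN

1.88 kN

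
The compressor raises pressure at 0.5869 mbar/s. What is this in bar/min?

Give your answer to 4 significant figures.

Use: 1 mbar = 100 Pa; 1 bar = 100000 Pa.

0.5869 mbar/s × 100 Pa/mbar = 58.69 Pa/s
58.69 Pa/s ÷ 100000 Pa/bar × 60 s/min = 0.035214 bar/min

0.03521 bar/min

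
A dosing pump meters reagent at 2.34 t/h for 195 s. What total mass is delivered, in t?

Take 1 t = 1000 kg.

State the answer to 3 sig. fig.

0.127 t

2.34 t/h → 0.65 kg/s
m = ṁ × t = 0.65 × 195 = 126.75 kg
In t: 126.75 / 1000 = 0.12675 t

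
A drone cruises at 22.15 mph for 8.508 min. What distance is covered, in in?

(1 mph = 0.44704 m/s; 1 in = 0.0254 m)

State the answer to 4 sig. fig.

22.15 mph × 0.44704 = 9.90194 m/s
8.508 min × 60 = 510.48 s
d = v × t = 9.90194 m/s × 510.48 s = 5054.74 m
5054.74 m ÷ (0.0254 m/in) = 199006 in

1.990×10⁵ in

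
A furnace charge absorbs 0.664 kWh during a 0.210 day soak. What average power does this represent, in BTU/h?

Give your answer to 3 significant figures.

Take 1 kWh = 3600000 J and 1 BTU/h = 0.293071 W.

0.664 kWh × 3600000 = 2.3904×10⁶ J
0.210 day × 86400 = 18144 s
P = E / t = 2.3904×10⁶ J / 18144 s = 131.746 W
131.746 W ÷ (0.293071 W/BTU/h) = 449.536 BTU/h

450 BTU/h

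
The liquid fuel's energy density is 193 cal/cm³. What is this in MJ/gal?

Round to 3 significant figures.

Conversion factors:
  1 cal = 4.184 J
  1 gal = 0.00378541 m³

193 cal/cm³ × 4.184 J/cal ÷ 10⁻⁶ m³/cm³ = 8.07512×10⁸ J/m³
8.07512×10⁸ J/m³ ÷ 1000000 J/MJ × 0.00378541 m³/gal = 3.05676 MJ/gal

3.06 MJ/gal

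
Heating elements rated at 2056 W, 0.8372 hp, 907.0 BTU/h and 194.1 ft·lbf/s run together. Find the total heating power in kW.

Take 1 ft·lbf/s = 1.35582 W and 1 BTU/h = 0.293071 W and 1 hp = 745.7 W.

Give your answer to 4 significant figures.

2056 W (already W)
0.8372 hp × 745.7 = 624.3 W
907.0 BTU/h × 0.293071 = 265.815 W
194.1 ft·lbf/s × 1.35582 = 263.165 W
Combined: 2056 + 624.3 + 265.815 + 263.165 = 3209.28 W
In kW: 3209.28 / 1000 = 3.20928 kW

3.209 kW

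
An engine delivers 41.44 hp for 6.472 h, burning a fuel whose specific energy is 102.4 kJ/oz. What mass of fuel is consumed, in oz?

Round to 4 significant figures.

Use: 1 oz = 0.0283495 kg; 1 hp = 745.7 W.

41.44 hp → 30901.8 W
6.472 h → 23299.2 s
E = P × t = 30901.8 × 23299.2 = 7.19987×10⁸ J
102.4 kJ/oz → 3.61206×10⁶ J/kg
m = E / e_s = 7.19987×10⁸ / 3.61206×10⁶ = 199.329 kg
In oz: 199.329 / 0.0283495 = 7031.13 oz

7031 oz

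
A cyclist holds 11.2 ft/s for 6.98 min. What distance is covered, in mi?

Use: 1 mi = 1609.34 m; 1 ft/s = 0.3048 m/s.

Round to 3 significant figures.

11.2 ft/s × 0.3048 → 3.41376 m/s
6.98 min × 60 → 418.8 s
d = v × t = 3.41376 m/s × 418.8 s = 1429.68 m
1429.68 m ÷ (1609.34 m/mi) = 0.888364 mi

0.888 mi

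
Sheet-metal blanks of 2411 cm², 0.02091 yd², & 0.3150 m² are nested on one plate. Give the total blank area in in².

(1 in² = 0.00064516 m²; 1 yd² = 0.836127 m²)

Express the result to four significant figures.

889.1 in²

2411 cm² × 0.0001 = 0.2411 m²
0.02091 yd² × 0.836127 = 0.0174834 m²
0.3150 m² (already m²)
Sum: 0.2411 + 0.0174834 + 0.315 = 0.573583 m²
In in²: 0.573583 / 0.00064516 = 889.055 in²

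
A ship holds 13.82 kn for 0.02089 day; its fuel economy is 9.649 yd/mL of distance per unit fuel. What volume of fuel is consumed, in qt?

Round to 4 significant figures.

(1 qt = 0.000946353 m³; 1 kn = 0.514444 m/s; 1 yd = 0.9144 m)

1.537 qt

13.82 kn → 7.10962 m/s
0.02089 day → 1804.9 s
d = v × t = 7.10962 × 1804.9 = 12832.2 m
9.649 yd/mL → 8.82305×10⁶ m/m³
V = d / (distance per unit fuel) = 12832.2 / 8.82305×10⁶ = 0.0014544 m³
In qt: 0.0014544 / 0.000946353 = 1.53685 qt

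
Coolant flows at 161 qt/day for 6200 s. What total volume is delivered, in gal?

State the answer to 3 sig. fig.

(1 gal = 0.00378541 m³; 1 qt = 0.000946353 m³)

161 qt/day → 1.76346×10⁻⁶ m³/s
V = Q × t = 1.76346×10⁻⁶ × 6200 = 0.0109335 m³
In gal: 0.0109335 / 0.00378541 = 2.88833 gal

2.89 gal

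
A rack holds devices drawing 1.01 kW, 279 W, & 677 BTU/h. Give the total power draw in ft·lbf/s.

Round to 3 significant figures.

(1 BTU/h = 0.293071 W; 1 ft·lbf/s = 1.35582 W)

1.01 kW × 1000 = 1010 W
279 W (already W)
677 BTU/h × 0.293071 = 198.409 W
Total: 1010 + 279 + 198.409 = 1487.41 W
In ft·lbf/s: 1487.41 / 1.35582 = 1097.06 ft·lbf/s

1100 ft·lbf/s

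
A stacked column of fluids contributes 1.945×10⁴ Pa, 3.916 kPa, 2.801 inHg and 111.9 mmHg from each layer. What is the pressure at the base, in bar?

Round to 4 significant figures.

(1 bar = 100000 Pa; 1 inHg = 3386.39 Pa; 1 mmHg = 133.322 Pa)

0.4777 bar

1.945×10⁴ Pa (already Pa)
3.916 kPa × 1000 → 3916 Pa
2.801 inHg × 3386.39 → 9485.28 Pa
111.9 mmHg × 133.322 → 14918.7 Pa
Sum: 19450 + 3916 + 9485.28 + 14918.7 = 47770 Pa
In bar: 47770 / 100000 = 0.4777 bar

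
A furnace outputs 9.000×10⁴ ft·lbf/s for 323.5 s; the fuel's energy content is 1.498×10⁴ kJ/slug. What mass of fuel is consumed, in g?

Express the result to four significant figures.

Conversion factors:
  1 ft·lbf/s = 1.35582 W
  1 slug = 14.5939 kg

9.000×10⁴ ft·lbf/s → 122024 W
E = P × t = 122024 × 323.5 = 3.94748×10⁷ J
1.498×10⁴ kJ/slug → 1.02646×10⁶ J/kg
m = E / e_s = 3.94748×10⁷ / 1.02646×10⁶ = 38.4572 kg
In g: 38.4572 / 0.001 = 38457.2 g

3.846×10⁴ g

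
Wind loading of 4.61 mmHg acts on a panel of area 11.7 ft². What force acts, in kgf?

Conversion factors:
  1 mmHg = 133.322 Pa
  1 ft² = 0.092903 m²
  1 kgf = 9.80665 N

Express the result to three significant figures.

68.1 kgf

4.61 mmHg × 133.322 → 614.614 Pa
11.7 ft² × 0.092903 → 1.08697 m²
F = P × A = 614.614 Pa × 1.08697 m² = 668.067 N
668.067 N ÷ (9.80665 N/kgf) = 68.1239 kgf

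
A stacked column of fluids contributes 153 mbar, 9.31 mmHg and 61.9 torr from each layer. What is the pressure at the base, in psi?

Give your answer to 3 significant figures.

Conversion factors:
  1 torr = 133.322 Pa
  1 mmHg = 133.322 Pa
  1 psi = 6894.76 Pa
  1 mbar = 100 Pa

3.60 psi

153 mbar × 100 → 15300 Pa
9.31 mmHg × 133.322 → 1241.23 Pa
61.9 torr × 133.322 → 8252.63 Pa
Combined: 15300 + 1241.23 + 8252.63 = 24793.9 Pa
In psi: 24793.9 / 6894.76 = 3.59605 psi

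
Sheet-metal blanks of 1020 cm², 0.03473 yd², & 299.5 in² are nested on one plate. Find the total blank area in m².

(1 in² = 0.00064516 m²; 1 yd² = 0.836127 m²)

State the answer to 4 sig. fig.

1020 cm² × 0.0001 → 0.102 m²
0.03473 yd² × 0.836127 → 0.0290387 m²
299.5 in² × 0.00064516 → 0.193225 m²
Total: 0.102 + 0.0290387 + 0.193225 = 0.324264 m²

0.3243 m²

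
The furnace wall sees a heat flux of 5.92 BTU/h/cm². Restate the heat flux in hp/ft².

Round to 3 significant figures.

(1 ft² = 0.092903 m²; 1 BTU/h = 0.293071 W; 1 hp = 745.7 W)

2.16 hp/ft²

5.92 BTU/h/cm² × 0.293071 W/BTU/h ÷ 0.0001 m²/cm² = 17349.8 W/m²
17349.8 W/m² ÷ 745.7 W/hp × 0.092903 m²/ft² = 2.16152 hp/ft²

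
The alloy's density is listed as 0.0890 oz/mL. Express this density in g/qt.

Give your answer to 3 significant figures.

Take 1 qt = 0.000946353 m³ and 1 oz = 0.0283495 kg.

2390 g/qt

0.0890 oz/mL × 0.0283495 kg/oz ÷ 10⁻⁶ m³/mL = 2523.11 kg/m³
2523.11 kg/m³ ÷ 0.001 kg/g × 0.000946353 m³/qt = 2387.75 g/qt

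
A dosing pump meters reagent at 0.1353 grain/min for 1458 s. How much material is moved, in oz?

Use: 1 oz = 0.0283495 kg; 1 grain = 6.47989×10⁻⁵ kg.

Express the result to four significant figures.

0.1353 grain/min → 1.46122×10⁻⁷ kg/s
m = ṁ × t = 1.46122×10⁻⁷ × 1458 = 2.13046×10⁻⁴ kg
In oz: 2.13046×10⁻⁴ / 0.0283495 = 0.00751498 oz

0.007515 oz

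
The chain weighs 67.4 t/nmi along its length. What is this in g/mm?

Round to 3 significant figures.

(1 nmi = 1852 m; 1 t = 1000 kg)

36.4 g/mm

67.4 t/nmi × 1000 kg/t ÷ 1852 m/nmi = 36.3931 kg/m
36.3931 kg/m ÷ 0.001 kg/g × 0.001 m/mm = 36.3931 g/mm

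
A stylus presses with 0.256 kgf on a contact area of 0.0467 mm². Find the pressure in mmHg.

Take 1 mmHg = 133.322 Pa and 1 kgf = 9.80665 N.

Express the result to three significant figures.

4.03×10⁵ mmHg

0.256 kgf × 9.80665 → 2.5105 N
0.0467 mm² × 10⁻⁶ → 4.67×10⁻⁸ m²
P = F / A = 2.5105 N / 4.67×10⁻⁸ m² = 5.3758×10⁷ Pa
5.3758×10⁷ Pa ÷ (133.322 Pa/mmHg) = 403219 mmHg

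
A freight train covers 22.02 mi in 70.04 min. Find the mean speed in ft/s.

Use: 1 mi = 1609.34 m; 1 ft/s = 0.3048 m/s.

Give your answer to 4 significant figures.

27.67 ft/s

22.02 mi × 1609.34 → 35437.7 m
70.04 min × 60 → 4202.4 s
v = d / t = 35437.7 m / 4202.4 s = 8.43273 m/s
8.43273 m/s ÷ (0.3048 m/s/ft/s) = 27.6664 ft/s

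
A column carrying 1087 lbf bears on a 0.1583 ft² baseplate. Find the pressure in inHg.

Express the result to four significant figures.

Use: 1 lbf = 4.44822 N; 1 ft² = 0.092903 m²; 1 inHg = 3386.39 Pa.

97.09 inHg

1087 lbf × 4.44822 → 4835.22 N
0.1583 ft² × 0.092903 → 0.0147065 m²
P = F / A = 4835.22 N / 0.0147065 m² = 328781 Pa
328781 Pa ÷ (3386.39 Pa/inHg) = 97.0889 inHg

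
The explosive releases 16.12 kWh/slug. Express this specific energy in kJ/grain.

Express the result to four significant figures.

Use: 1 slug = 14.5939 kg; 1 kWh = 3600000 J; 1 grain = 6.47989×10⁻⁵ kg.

0.2577 kJ/grain

16.12 kWh/slug × 3600000 J/kWh ÷ 14.5939 kg/slug = 3.97646×10⁶ J/kg
3.97646×10⁶ J/kg ÷ 1000 J/kJ × 6.47989×10⁻⁵ kg/grain = 0.25767 kJ/grain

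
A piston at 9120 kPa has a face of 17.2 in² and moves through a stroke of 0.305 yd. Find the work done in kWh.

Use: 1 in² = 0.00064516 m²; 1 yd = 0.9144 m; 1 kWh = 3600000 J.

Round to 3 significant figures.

9120 kPa → 9.12×10⁶ Pa
17.2 in² → 0.0110968 m²
F = P × A = 9.12×10⁶ × 0.0110968 = 101203 N
0.305 yd → 0.278892 m
W = F × d = 101203 × 0.278892 = 28224.7 J
In kWh: 28224.7 / 3600000 = 0.00784019 kWh

0.00784 kWh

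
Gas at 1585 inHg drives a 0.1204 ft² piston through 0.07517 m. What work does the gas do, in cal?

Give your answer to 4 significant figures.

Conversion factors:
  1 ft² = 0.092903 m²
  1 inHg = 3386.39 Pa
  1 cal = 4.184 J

1079 cal

1585 inHg → 5.36743×10⁶ Pa
0.1204 ft² → 0.0111855 m²
F = P × A = 5.36743×10⁶ × 0.0111855 = 60037.4 N
W = F × d = 60037.4 × 0.07517 = 4513.01 J
In cal: 4513.01 / 4.184 = 1078.64 cal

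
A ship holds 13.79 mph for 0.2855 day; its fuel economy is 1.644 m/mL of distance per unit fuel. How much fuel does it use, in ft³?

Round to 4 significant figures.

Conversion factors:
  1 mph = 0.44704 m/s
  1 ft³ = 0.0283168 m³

3.267 ft³

13.79 mph → 6.16468 m/s
0.2855 day → 24667.2 s
d = v × t = 6.16468 × 24667.2 = 152065 m
1.644 m/mL → 1.644×10⁶ m/m³
V = d / (distance per unit fuel) = 152065 / 1.644×10⁶ = 0.092497 m³
In ft³: 0.092497 / 0.0283168 = 3.26651 ft³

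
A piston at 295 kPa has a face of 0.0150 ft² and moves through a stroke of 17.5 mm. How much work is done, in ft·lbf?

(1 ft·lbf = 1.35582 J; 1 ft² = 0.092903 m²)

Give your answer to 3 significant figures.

295 kPa → 295000 Pa
0.0150 ft² → 0.00139354 m²
F = P × A = 295000 × 0.00139354 = 411.094 N
17.5 mm → 0.0175 m
W = F × d = 411.094 × 0.0175 = 7.19415 J
In ft·lbf: 7.19415 / 1.35582 = 5.30612 ft·lbf

5.31 ft·lbf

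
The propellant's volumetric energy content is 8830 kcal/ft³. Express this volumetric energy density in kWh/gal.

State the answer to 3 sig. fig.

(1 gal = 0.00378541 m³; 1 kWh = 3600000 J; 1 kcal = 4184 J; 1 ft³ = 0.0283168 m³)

8830 kcal/ft³ × 4184 J/kcal ÷ 0.0283168 m³/ft³ = 1.30469×10⁹ J/m³
1.30469×10⁹ J/m³ ÷ 3600000 J/kWh × 0.00378541 m³/gal = 1.37189 kWh/gal

1.37 kWh/gal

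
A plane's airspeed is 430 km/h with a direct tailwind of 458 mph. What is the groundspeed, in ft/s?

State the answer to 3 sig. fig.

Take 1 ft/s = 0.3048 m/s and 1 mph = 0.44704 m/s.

1060 ft/s

430 km/h × (1/3.6) → 119.444 m/s
458 mph × 0.44704 → 204.744 m/s
Total: 119.444 + 204.744 = 324.188 m/s
In ft/s: 324.188 / 0.3048 = 1063.61 ft/s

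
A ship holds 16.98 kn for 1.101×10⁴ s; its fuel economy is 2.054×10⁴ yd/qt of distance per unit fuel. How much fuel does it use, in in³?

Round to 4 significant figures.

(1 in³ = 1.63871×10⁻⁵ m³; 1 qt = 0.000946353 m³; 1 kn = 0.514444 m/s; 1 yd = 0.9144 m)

295.7 in³

16.98 kn → 8.73526 m/s
d = v × t = 8.73526 × 11010 = 96175.2 m
2.054×10⁴ yd/qt → 1.98465×10⁷ m/m³
V = d / (distance per unit fuel) = 96175.2 / 1.98465×10⁷ = 0.00484595 m³
In in³: 0.00484595 / 1.63871×10⁻⁵ = 295.717 in³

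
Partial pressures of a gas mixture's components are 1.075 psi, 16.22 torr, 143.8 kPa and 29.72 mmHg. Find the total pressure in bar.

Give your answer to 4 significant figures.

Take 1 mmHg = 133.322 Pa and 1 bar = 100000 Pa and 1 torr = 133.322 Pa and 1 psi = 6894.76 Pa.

1.075 psi × 6894.76 → 7411.87 Pa
16.22 torr × 133.322 → 2162.48 Pa
143.8 kPa × 1000 → 143800 Pa
29.72 mmHg × 133.322 → 3962.33 Pa
Sum: 7411.87 + 2162.48 + 143800 + 3962.33 = 157337 Pa
In bar: 157337 / 100000 = 1.57337 bar

1.573 bar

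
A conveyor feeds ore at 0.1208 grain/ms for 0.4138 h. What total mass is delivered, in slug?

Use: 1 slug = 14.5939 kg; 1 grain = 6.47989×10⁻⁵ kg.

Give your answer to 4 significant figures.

0.1208 grain/ms → 0.00782771 kg/s
0.4138 h → 1489.68 s
m = ṁ × t = 0.00782771 × 1489.68 = 11.6608 kg
In slug: 11.6608 / 14.5939 = 0.799019 slug

0.7990 slug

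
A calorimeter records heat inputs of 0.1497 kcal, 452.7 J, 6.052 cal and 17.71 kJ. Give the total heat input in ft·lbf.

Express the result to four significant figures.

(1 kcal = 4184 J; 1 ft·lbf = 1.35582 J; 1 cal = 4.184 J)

1.388×10⁴ ft·lbf

0.1497 kcal × 4184 = 626.345 J
452.7 J (already J)
6.052 cal × 4.184 = 25.3216 J
17.71 kJ × 1000 = 17710 J
Total: 626.345 + 452.7 + 25.3216 + 17710 = 18814.4 J
In ft·lbf: 18814.4 / 1.35582 = 13876.8 ft·lbf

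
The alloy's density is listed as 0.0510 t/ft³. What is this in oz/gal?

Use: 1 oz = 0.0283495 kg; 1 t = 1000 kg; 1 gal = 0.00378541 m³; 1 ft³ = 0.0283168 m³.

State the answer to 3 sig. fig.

240 oz/gal

0.0510 t/ft³ × 1000 kg/t ÷ 0.0283168 m³/ft³ = 1801.05 kg/m³
1801.05 kg/m³ ÷ 0.0283495 kg/oz × 0.00378541 m³/gal = 240.488 oz/gal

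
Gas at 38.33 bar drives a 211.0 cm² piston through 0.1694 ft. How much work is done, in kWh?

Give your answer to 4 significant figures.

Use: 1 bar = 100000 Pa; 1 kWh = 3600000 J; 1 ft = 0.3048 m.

38.33 bar → 3.833×10⁶ Pa
211.0 cm² → 0.0211 m²
F = P × A = 3.833×10⁶ × 0.0211 = 80876.3 N
0.1694 ft → 0.0516331 m
W = F × d = 80876.3 × 0.0516331 = 4175.89 J
In kWh: 4175.89 / 3600000 = 0.00115997 kWh

0.001160 kWh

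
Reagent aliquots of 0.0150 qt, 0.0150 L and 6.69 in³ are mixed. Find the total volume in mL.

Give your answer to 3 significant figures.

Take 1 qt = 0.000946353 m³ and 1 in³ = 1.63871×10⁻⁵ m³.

0.0150 qt × 0.000946353 → 1.41953×10⁻⁵ m³
0.0150 L × 0.001 → 1.5×10⁻⁵ m³
6.69 in³ × 1.63871×10⁻⁵ → 1.0963×10⁻⁴ m³
Combined: 1.41953×10⁻⁵ + 1.5×10⁻⁵ + 1.0963×10⁻⁴ = 1.38825×10⁻⁴ m³
In mL: 1.38825×10⁻⁴ / 10⁻⁶ = 138.825 mL

139 mL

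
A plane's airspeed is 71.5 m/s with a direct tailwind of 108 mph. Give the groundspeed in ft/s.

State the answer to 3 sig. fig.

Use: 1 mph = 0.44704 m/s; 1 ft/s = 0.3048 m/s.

393 ft/s

71.5 m/s (already m/s)
108 mph × 0.44704 = 48.2803 m/s
Sum: 71.5 + 48.2803 = 119.78 m/s
In ft/s: 119.78 / 0.3048 = 392.979 ft/s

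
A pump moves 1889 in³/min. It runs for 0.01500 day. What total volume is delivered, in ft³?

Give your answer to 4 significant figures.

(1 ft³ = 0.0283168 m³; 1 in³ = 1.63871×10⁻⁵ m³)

23.61 ft³

1889 in³/min → 5.15921×10⁻⁴ m³/s
0.01500 day → 1296 s
V = Q × t = 5.15921×10⁻⁴ × 1296 = 0.668634 m³
In ft³: 0.668634 / 0.0283168 = 23.6126 ft³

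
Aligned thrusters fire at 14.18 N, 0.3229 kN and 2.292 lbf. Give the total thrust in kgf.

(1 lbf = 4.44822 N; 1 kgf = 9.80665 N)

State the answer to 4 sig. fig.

14.18 N (already N)
0.3229 kN × 1000 = 322.9 N
2.292 lbf × 4.44822 = 10.1953 N
Combined: 14.18 + 322.9 + 10.1953 = 347.275 N
In kgf: 347.275 / 9.80665 = 35.4122 kgf

35.41 kgf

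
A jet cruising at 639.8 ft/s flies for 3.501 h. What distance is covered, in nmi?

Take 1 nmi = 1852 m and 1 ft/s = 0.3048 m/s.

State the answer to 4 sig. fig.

1327 nmi

639.8 ft/s × 0.3048 → 195.011 m/s
3.501 h × 3600 → 12603.6 s
d = v × t = 195.011 m/s × 12603.6 s = 2.45784×10⁶ m
2.45784×10⁶ m ÷ (1852 m/nmi) = 1327.13 nmi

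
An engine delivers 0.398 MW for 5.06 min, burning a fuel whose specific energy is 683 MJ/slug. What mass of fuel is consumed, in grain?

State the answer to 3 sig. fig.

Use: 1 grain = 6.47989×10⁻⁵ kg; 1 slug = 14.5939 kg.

3.98×10⁴ grain

0.398 MW → 398000 W
5.06 min → 303.6 s
E = P × t = 398000 × 303.6 = 1.20833×10⁸ J
683 MJ/slug → 4.68004×10⁷ J/kg
m = E / e_s = 1.20833×10⁸ / 4.68004×10⁷ = 2.58188 kg
In grain: 2.58188 / 6.47989×10⁻⁵ = 39844.5 grain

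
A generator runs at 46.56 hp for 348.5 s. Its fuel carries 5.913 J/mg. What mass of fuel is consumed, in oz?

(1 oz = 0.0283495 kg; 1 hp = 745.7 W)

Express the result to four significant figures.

72.18 oz

46.56 hp → 34719.8 W
E = P × t = 34719.8 × 348.5 = 1.20999×10⁷ J
5.913 J/mg → 5.913×10⁶ J/kg
m = E / e_s = 1.20999×10⁷ / 5.913×10⁶ = 2.04632 kg
In oz: 2.04632 / 0.0283495 = 72.1819 oz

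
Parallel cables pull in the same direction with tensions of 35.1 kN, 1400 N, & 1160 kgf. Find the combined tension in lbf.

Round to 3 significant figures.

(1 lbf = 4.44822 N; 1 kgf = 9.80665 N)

1.08×10⁴ lbf

35.1 kN × 1000 = 35100 N
1400 N (already N)
1160 kgf × 9.80665 = 11375.7 N
Sum: 35100 + 1400 + 11375.7 = 47875.7 N
In lbf: 47875.7 / 4.44822 = 10762.9 lbf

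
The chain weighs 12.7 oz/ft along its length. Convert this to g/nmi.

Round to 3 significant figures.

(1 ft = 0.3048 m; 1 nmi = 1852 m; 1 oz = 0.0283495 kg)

12.7 oz/ft × 0.0283495 kg/oz ÷ 0.3048 m/ft = 1.18123 kg/m
1.18123 kg/m ÷ 0.001 kg/g × 1852 m/nmi = 2.18764×10⁶ g/nmi

2.19×10⁶ g/nmi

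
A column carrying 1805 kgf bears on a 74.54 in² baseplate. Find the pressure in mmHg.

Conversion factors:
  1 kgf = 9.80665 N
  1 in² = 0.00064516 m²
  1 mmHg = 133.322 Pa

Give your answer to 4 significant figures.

1805 kgf × 9.80665 → 17701 N
74.54 in² × 0.00064516 → 0.0480902 m²
P = F / A = 17701 N / 0.0480902 m² = 368079 Pa
368079 Pa ÷ (133.322 Pa/mmHg) = 2760.83 mmHg

2761 mmHg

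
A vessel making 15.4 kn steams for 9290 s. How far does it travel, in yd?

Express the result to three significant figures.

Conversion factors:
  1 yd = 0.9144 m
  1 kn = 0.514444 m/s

8.05×10⁴ yd

15.4 kn × 0.514444 → 7.92244 m/s
d = v × t = 7.92244 m/s × 9290 s = 73599.5 m
73599.5 m ÷ (0.9144 m/yd) = 80489.4 yd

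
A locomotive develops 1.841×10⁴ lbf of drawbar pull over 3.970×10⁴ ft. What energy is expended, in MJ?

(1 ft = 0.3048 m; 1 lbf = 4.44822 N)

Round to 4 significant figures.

1.841×10⁴ lbf × 4.44822 = 81891.7 N
3.970×10⁴ ft × 0.3048 = 12100.6 m
W = F × d = 81891.7 N × 12100.6 m = 9.90939×10⁸ J
9.90939×10⁸ J ÷ (1000000 J/MJ) = 990.939 MJ

990.9 MJ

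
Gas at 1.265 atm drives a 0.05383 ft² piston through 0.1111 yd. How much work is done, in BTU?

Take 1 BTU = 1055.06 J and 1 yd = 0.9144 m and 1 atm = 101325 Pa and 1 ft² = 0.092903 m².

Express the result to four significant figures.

0.06172 BTU

1.265 atm → 128176 Pa
0.05383 ft² → 0.00500097 m²
F = P × A = 128176 × 0.00500097 = 641.004 N
0.1111 yd → 0.10159 m
W = F × d = 641.004 × 0.10159 = 65.1196 J
In BTU: 65.1196 / 1055.06 = 0.0617212 BTU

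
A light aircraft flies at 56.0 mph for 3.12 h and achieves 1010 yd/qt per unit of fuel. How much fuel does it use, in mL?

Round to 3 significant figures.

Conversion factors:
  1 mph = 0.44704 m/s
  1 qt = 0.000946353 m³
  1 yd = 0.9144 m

56.0 mph → 25.0342 m/s
3.12 h → 11232 s
d = v × t = 25.0342 × 11232 = 281184 m
1010 yd/qt → 975898 m/m³
V = d / (distance per unit fuel) = 281184 / 975898 = 0.288128 m³
In mL: 0.288128 / 10⁻⁶ = 288128 mL

2.88×10⁵ mL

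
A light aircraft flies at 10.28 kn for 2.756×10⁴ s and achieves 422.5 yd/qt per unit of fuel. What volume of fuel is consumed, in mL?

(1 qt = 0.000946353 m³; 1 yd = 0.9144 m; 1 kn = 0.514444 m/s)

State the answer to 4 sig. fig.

3.570×10⁵ mL

10.28 kn → 5.28848 m/s
d = v × t = 5.28848 × 27560 = 145751 m
422.5 yd/qt → 408235 m/m³
V = d / (distance per unit fuel) = 145751 / 408235 = 0.357027 m³
In mL: 0.357027 / 10⁻⁶ = 357027 mL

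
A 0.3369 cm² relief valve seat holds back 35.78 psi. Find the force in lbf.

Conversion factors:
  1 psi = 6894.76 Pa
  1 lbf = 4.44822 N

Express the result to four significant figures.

35.78 psi × 6894.76 = 246695 Pa
0.3369 cm² × 0.0001 = 3.369×10⁻⁵ m²
F = P × A = 246695 Pa × 3.369×10⁻⁵ m² = 8.31115 N
8.31115 N ÷ (4.44822 N/lbf) = 1.86842 lbf

1.868 lbf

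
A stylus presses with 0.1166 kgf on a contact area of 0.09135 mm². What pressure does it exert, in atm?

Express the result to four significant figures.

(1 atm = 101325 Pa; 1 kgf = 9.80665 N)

123.5 atm

0.1166 kgf × 9.80665 = 1.14346 N
0.09135 mm² × 10⁻⁶ = 9.135×10⁻⁸ m²
P = F / A = 1.14346 N / 9.135×10⁻⁸ m² = 1.25174×10⁷ Pa
1.25174×10⁷ Pa ÷ (101325 Pa/atm) = 123.537 atm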